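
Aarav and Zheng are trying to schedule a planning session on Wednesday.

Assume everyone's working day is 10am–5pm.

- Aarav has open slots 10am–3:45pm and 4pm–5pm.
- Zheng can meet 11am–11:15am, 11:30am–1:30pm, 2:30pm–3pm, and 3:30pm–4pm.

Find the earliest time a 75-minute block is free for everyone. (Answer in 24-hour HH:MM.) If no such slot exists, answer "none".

11:30

Aarav ∩ Zheng: 11:00–11:15, 11:30–13:30, 14:30–15:00, 15:30–15:45.
Windows ≥ 75 min: 11:30–13:30.
Earliest such window starts at 11:30.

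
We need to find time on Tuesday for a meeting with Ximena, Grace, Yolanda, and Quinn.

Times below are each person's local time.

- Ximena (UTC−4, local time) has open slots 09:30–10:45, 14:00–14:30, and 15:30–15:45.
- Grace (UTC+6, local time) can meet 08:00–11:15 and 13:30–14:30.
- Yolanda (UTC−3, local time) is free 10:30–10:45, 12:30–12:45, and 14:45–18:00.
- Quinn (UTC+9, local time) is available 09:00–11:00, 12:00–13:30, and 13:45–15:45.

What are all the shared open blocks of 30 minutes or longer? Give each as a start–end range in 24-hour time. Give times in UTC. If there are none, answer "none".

Ximena → UTC: 13:30–14:45, 18:00–18:30, 19:30–19:45.
Grace → UTC: 02:00–05:15, 07:30–08:30.
Yolanda → UTC: 13:30–13:45, 15:30–15:45, 17:45–21:00.
Quinn → UTC: 00:00–02:00, 03:00–04:30, 04:45–06:45.
Ximena ∩ Grace: (none).
Ximena ∩ Grace ∩ Yolanda: (none).
Ximena ∩ Grace ∩ Yolanda ∩ Quinn: (none).
Windows ≥ 30 min: (none).

none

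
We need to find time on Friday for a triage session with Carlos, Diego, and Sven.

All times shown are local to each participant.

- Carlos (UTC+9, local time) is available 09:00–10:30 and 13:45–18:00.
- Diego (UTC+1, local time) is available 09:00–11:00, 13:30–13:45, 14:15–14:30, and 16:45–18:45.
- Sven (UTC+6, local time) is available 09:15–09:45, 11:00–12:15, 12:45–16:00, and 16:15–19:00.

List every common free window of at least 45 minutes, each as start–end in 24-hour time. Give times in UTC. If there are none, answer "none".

Carlos → UTC: 00:00–01:30, 04:45–09:00.
Diego → UTC: 08:00–10:00, 12:30–12:45, 13:15–13:30, 15:45–17:45.
Sven → UTC: 03:15–03:45, 05:00–06:15, 06:45–10:00, 10:15–13:00.
Carlos ∩ Diego: 08:00–09:00.
Carlos ∩ Diego ∩ Sven: 08:00–09:00.
Windows ≥ 45 min: 08:00–09:00.

08:00–09:00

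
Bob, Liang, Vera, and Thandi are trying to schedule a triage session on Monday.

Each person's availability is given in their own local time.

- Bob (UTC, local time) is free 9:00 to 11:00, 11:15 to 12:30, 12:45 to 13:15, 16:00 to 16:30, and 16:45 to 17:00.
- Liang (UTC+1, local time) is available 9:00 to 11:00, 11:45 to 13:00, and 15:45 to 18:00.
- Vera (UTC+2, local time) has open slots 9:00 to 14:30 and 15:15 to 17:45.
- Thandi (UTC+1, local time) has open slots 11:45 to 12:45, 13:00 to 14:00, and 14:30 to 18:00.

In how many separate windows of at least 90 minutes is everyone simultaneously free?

0

Bob → UTC: 09:00–11:00, 11:15–12:30, 12:45–13:15, 16:00–16:30, 16:45–17:00.
Liang → UTC: 08:00–10:00, 10:45–12:00, 14:45–17:00.
Vera → UTC: 07:00–12:30, 13:15–15:45.
Thandi → UTC: 10:45–11:45, 12:00–13:00, 13:30–17:00.
Bob ∩ Liang: 09:00–10:00, 10:45–11:00, 11:15–12:00, 16:00–16:30, 16:45–17:00.
Bob ∩ Liang ∩ Vera: 09:00–10:00, 10:45–11:00, 11:15–12:00.
Bob ∩ Liang ∩ Vera ∩ Thandi: 10:45–11:00, 11:15–11:45.
Windows ≥ 90 min: (none).
That's 0 windows.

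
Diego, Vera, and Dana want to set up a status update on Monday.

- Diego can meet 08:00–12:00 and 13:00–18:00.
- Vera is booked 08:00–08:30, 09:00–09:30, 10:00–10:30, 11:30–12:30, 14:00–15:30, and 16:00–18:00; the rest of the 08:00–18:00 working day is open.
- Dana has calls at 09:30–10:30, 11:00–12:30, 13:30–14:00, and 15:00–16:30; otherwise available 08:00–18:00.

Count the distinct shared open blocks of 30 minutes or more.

Vera free within 08:00–18:00: 08:30–09:00, 09:30–10:00, 10:30–11:30, 12:30–14:00, 15:30–16:00.
Dana free within 08:00–18:00: 08:00–09:30, 10:30–11:00, 12:30–13:30, 14:00–15:00, 16:30–18:00.
Diego ∩ Vera: 08:30–09:00, 09:30–10:00, 10:30–11:30, 13:00–14:00, 15:30–16:00.
Diego ∩ Vera ∩ Dana: 08:30–09:00, 10:30–11:00, 13:00–13:30.
Windows ≥ 30 min: 08:30–09:00, 10:30–11:00, 13:00–13:30.
That's 3 windows.

3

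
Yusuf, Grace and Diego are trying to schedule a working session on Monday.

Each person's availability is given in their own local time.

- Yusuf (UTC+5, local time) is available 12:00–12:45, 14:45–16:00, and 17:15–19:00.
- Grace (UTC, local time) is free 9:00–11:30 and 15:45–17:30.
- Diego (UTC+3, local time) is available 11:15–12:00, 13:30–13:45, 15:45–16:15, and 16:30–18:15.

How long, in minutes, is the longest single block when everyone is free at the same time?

Yusuf → UTC: 07:00–07:45, 09:45–11:00, 12:15–14:00.
Grace → UTC: 09:00–11:30, 15:45–17:30.
Diego → UTC: 08:15–09:00, 10:30–10:45, 12:45–13:15, 13:30–15:15.
Yusuf ∩ Grace: 09:45–11:00.
Yusuf ∩ Grace ∩ Diego: 10:30–10:45.
Single common window of 15 minutes.

15 minutes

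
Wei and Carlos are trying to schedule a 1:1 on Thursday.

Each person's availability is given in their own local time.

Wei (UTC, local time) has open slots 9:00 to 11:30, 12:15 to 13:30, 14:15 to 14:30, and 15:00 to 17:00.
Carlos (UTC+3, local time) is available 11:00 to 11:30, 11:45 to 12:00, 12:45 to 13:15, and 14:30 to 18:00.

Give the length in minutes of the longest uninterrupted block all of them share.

Wei → UTC: 09:00–11:30, 12:15–13:30, 14:15–14:30, 15:00–17:00.
Carlos → UTC: 08:00–08:30, 08:45–09:00, 09:45–10:15, 11:30–15:00.
Wei ∩ Carlos: 09:45–10:15, 12:15–13:30, 14:15–14:30.
Common window lengths: 30, 75, 15 min; longest is 75.

75 minutes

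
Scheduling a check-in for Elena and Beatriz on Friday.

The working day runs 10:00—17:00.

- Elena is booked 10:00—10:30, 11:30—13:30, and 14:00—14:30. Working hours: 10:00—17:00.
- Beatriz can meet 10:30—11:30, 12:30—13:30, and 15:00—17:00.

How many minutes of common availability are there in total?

Elena free within 10:00–17:00: 10:30–11:30, 13:30–14:00, 14:30–17:00.
Elena ∩ Beatriz: 10:30–11:30, 15:00–17:00.
Total common minutes: 60 + 120 = 180.

180 minutes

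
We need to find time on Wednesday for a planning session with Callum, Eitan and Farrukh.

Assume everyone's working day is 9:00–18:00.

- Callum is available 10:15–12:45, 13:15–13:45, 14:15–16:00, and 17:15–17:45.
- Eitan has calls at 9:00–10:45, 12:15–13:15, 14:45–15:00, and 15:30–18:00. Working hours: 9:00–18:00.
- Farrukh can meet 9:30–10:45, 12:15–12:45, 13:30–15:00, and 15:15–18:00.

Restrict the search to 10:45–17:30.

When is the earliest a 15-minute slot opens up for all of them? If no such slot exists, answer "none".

13:30

Eitan free within 09:00–18:00: 10:45–12:15, 13:15–14:45, 15:00–15:30.
Callum ∩ Eitan: 10:45–12:15, 13:15–13:45, 14:15–14:45, 15:00–15:30.
Callum ∩ Eitan ∩ Farrukh: 13:30–13:45, 14:15–14:45, 15:15–15:30.
Restricted to 10:45–17:30: 13:30–13:45, 14:15–14:45, 15:15–15:30.
Windows ≥ 15 min: 13:30–13:45, 14:15–14:45, 15:15–15:30.
Earliest such window starts at 13:30.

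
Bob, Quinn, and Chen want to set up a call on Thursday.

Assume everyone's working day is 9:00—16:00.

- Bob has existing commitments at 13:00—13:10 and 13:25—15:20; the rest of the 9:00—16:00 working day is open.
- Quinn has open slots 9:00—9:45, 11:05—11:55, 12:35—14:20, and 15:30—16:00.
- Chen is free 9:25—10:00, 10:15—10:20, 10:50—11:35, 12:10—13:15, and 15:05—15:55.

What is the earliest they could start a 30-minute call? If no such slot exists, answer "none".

11:05

Bob free within 09:00–16:00: 09:00–13:00, 13:10–13:25, 15:20–16:00.
Bob ∩ Quinn: 09:00–09:45, 11:05–11:55, 12:35–13:00, 13:10–13:25, 15:30–16:00.
Bob ∩ Quinn ∩ Chen: 09:25–09:45, 11:05–11:35, 12:35–13:00, 13:10–13:15, 15:30–15:55.
Windows ≥ 30 min: 11:05–11:35.
Earliest such window starts at 11:05.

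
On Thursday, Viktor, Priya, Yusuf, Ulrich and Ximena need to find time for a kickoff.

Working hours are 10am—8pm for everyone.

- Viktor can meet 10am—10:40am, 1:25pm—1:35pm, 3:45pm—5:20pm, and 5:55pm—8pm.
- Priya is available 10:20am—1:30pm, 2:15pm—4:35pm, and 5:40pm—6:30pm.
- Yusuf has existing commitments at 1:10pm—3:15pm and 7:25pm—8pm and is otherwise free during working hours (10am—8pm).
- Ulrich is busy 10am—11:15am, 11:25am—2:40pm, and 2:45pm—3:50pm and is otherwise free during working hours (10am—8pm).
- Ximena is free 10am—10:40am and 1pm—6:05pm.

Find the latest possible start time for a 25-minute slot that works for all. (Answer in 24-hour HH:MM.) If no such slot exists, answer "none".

Yusuf free within 10:00–20:00: 10:00–13:10, 15:15–19:25.
Ulrich free within 10:00–20:00: 11:15–11:25, 14:40–14:45, 15:50–20:00.
Viktor ∩ Priya: 10:20–10:40, 13:25–13:30, 15:45–16:35, 17:55–18:30.
Viktor ∩ Priya ∩ Yusuf: 10:20–10:40, 15:45–16:35, 17:55–18:30.
Viktor ∩ Priya ∩ Yusuf ∩ Ulrich: 15:50–16:35, 17:55–18:30.
Viktor ∩ Priya ∩ Yusuf ∩ Ulrich ∩ Ximena: 15:50–16:35, 17:55–18:05.
Windows ≥ 25 min: 15:50–16:35.
Latest start in the last window 15:50–16:35 is 16:35 − 25 min = 16:10.

16:10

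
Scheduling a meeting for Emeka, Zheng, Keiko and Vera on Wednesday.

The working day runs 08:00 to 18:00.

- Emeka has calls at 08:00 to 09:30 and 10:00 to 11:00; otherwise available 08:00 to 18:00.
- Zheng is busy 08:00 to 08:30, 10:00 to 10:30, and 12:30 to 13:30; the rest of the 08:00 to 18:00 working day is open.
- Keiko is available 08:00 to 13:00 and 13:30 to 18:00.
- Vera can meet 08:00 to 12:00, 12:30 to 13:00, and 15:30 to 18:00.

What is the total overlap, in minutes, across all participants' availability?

Emeka free within 08:00–18:00: 09:30–10:00, 11:00–18:00.
Zheng free within 08:00–18:00: 08:30–10:00, 10:30–12:30, 13:30–18:00.
Emeka ∩ Zheng: 09:30–10:00, 11:00–12:30, 13:30–18:00.
Emeka ∩ Zheng ∩ Keiko: 09:30–10:00, 11:00–12:30, 13:30–18:00.
Emeka ∩ Zheng ∩ Keiko ∩ Vera: 09:30–10:00, 11:00–12:00, 15:30–18:00.
Total common minutes: 30 + 60 + 150 = 240.

240 minutes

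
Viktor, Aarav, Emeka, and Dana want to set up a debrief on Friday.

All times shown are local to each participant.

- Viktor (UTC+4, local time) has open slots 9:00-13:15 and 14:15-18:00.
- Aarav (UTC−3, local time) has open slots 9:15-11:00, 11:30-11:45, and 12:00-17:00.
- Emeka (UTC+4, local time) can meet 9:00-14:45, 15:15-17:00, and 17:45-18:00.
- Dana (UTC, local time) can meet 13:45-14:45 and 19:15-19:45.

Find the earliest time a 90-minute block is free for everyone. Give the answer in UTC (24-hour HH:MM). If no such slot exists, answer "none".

none

Viktor → UTC: 05:00–09:15, 10:15–14:00.
Aarav → UTC: 12:15–14:00, 14:30–14:45, 15:00–20:00.
Emeka → UTC: 05:00–10:45, 11:15–13:00, 13:45–14:00.
Dana → UTC: 13:45–14:45, 19:15–19:45.
Viktor ∩ Aarav: 12:15–14:00.
Viktor ∩ Aarav ∩ Emeka: 12:15–13:00, 13:45–14:00.
Viktor ∩ Aarav ∩ Emeka ∩ Dana: 13:45–14:00.
Windows ≥ 90 min: (none).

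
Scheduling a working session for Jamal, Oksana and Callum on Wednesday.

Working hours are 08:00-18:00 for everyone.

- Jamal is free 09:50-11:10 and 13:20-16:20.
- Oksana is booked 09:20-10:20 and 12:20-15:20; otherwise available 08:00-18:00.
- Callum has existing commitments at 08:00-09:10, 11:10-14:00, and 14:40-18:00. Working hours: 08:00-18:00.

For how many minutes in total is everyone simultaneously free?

Oksana free within 08:00–18:00: 08:00–09:20, 10:20–12:20, 15:20–18:00.
Callum free within 08:00–18:00: 09:10–11:10, 14:00–14:40.
Jamal ∩ Oksana: 10:20–11:10, 15:20–16:20.
Jamal ∩ Oksana ∩ Callum: 10:20–11:10.
Total common minutes: 50.

50 minutes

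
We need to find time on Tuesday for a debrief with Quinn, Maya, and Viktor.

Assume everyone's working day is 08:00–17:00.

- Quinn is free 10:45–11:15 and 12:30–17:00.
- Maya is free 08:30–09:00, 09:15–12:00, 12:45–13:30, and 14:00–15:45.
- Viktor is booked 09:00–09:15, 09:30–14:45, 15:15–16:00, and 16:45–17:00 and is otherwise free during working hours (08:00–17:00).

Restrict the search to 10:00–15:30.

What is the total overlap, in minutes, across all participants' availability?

Viktor free within 08:00–17:00: 08:00–09:00, 09:15–09:30, 14:45–15:15, 16:00–16:45.
Quinn ∩ Maya: 10:45–11:15, 12:45–13:30, 14:00–15:45.
Quinn ∩ Maya ∩ Viktor: 14:45–15:15.
Restricted to 10:00–15:30: 14:45–15:15.
Total common minutes: 30.

30 minutes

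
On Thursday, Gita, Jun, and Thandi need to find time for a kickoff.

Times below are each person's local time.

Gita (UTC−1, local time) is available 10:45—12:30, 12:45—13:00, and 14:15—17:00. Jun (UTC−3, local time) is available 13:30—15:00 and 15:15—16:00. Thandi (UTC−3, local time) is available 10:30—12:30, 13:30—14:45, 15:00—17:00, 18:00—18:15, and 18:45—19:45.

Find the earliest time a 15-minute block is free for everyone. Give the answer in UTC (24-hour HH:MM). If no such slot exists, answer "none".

Gita → UTC: 11:45–13:30, 13:45–14:00, 15:15–18:00.
Jun → UTC: 16:30–18:00, 18:15–19:00.
Thandi → UTC: 13:30–15:30, 16:30–17:45, 18:00–20:00, 21:00–21:15, 21:45–22:45.
Gita ∩ Jun: 16:30–18:00.
Gita ∩ Jun ∩ Thandi: 16:30–17:45.
Windows ≥ 15 min: 16:30–17:45.
Earliest such window starts at 16:30.

16:30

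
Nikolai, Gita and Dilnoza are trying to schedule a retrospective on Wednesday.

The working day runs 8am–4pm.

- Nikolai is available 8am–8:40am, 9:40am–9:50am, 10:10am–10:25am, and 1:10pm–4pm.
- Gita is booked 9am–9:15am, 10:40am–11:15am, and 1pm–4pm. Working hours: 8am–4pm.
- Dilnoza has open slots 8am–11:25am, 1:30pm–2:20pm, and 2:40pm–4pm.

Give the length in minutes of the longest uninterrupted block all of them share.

40 minutes

Gita free within 08:00–16:00: 08:00–09:00, 09:15–10:40, 11:15–13:00.
Nikolai ∩ Gita: 08:00–08:40, 09:40–09:50, 10:10–10:25.
Nikolai ∩ Gita ∩ Dilnoza: 08:00–08:40, 09:40–09:50, 10:10–10:25.
Common window lengths: 40, 10, 15 min; longest is 40.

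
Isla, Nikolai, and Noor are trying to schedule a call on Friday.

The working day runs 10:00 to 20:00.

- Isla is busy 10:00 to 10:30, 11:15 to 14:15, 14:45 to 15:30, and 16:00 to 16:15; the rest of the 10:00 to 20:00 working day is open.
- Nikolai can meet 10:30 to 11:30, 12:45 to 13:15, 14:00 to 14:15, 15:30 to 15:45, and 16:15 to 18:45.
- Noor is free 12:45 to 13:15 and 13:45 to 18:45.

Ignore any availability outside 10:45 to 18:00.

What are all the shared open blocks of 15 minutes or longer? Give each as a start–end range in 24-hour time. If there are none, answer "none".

15:30–15:45, 16:15–18:00

Isla free within 10:00–20:00: 10:30–11:15, 14:15–14:45, 15:30–16:00, 16:15–20:00.
Isla ∩ Nikolai: 10:30–11:15, 15:30–15:45, 16:15–18:45.
Isla ∩ Nikolai ∩ Noor: 15:30–15:45, 16:15–18:45.
Restricted to 10:45–18:00: 15:30–15:45, 16:15–18:00.
Windows ≥ 15 min: 15:30–15:45, 16:15–18:00.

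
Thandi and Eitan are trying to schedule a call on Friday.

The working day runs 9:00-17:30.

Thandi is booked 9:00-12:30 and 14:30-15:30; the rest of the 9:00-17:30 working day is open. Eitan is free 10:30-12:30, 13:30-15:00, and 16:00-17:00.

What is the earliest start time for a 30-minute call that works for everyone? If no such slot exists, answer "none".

Thandi free within 09:00–17:30: 12:30–14:30, 15:30–17:30.
Thandi ∩ Eitan: 13:30–14:30, 16:00–17:00.
Windows ≥ 30 min: 13:30–14:30, 16:00–17:00.
Earliest such window starts at 13:30.

13:30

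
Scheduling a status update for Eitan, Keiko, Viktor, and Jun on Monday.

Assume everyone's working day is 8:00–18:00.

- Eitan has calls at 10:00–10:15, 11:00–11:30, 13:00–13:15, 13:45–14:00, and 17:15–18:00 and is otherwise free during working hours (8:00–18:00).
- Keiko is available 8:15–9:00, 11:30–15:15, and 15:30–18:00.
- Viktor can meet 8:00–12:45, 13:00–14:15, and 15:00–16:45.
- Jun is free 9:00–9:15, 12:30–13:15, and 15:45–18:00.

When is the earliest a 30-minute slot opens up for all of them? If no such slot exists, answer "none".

15:45

Eitan free within 08:00–18:00: 08:00–10:00, 10:15–11:00, 11:30–13:00, 13:15–13:45, 14:00–17:15.
Eitan ∩ Keiko: 08:15–09:00, 11:30–13:00, 13:15–13:45, 14:00–15:15, 15:30–17:15.
Eitan ∩ Keiko ∩ Viktor: 08:15–09:00, 11:30–12:45, 13:15–13:45, 14:00–14:15, 15:00–15:15, 15:30–16:45.
Eitan ∩ Keiko ∩ Viktor ∩ Jun: 12:30–12:45, 15:45–16:45.
Windows ≥ 30 min: 15:45–16:45.
Earliest such window starts at 15:45.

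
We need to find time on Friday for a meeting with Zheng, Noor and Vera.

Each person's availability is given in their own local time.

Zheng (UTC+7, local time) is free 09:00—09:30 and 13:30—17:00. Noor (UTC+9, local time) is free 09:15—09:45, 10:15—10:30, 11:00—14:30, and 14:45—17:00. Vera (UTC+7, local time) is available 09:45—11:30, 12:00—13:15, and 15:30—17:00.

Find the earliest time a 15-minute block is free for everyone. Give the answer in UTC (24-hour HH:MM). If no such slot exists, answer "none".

none

Zheng → UTC: 02:00–02:30, 06:30–10:00.
Noor → UTC: 00:15–00:45, 01:15–01:30, 02:00–05:30, 05:45–08:00.
Vera → UTC: 02:45–04:30, 05:00–06:15, 08:30–10:00.
Zheng ∩ Noor: 02:00–02:30, 06:30–08:00.
Zheng ∩ Noor ∩ Vera: (none).
Windows ≥ 15 min: (none).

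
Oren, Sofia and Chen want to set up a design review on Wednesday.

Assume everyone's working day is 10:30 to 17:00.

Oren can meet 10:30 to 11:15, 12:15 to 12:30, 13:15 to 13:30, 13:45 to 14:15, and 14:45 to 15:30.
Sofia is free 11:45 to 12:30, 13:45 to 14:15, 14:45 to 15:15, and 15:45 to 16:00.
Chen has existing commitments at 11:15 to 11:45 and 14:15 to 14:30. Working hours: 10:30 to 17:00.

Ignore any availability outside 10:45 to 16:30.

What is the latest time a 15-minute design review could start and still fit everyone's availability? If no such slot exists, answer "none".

15:00

Chen free within 10:30–17:00: 10:30–11:15, 11:45–14:15, 14:30–17:00.
Oren ∩ Sofia: 12:15–12:30, 13:45–14:15, 14:45–15:15.
Oren ∩ Sofia ∩ Chen: 12:15–12:30, 13:45–14:15, 14:45–15:15.
Restricted to 10:45–16:30: 12:15–12:30, 13:45–14:15, 14:45–15:15.
Windows ≥ 15 min: 12:15–12:30, 13:45–14:15, 14:45–15:15.
Latest start in the last window 14:45–15:15 is 15:15 − 15 min = 15:00.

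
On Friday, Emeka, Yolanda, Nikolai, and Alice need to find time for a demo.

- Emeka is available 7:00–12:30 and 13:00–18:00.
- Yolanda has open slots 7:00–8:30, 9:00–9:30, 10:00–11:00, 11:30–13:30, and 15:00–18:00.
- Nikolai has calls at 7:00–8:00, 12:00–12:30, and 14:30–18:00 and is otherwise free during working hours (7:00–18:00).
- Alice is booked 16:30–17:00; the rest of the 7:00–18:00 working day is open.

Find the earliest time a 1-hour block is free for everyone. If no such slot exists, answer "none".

10:00

Nikolai free within 07:00–18:00: 08:00–12:00, 12:30–14:30.
Alice free within 07:00–18:00: 07:00–16:30, 17:00–18:00.
Emeka ∩ Yolanda: 07:00–08:30, 09:00–09:30, 10:00–11:00, 11:30–12:30, 13:00–13:30, 15:00–18:00.
Emeka ∩ Yolanda ∩ Nikolai: 08:00–08:30, 09:00–09:30, 10:00–11:00, 11:30–12:00, 13:00–13:30.
Emeka ∩ Yolanda ∩ Nikolai ∩ Alice: 08:00–08:30, 09:00–09:30, 10:00–11:00, 11:30–12:00, 13:00–13:30.
Windows ≥ 60 min: 10:00–11:00.
Earliest such window starts at 10:00.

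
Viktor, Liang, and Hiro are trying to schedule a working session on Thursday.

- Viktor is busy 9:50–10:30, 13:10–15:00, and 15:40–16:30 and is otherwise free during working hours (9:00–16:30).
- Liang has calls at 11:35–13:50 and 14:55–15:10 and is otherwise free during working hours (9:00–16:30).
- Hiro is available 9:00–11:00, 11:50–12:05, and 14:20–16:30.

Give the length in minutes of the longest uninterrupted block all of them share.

Viktor free within 09:00–16:30: 09:00–09:50, 10:30–13:10, 15:00–15:40.
Liang free within 09:00–16:30: 09:00–11:35, 13:50–14:55, 15:10–16:30.
Viktor ∩ Liang: 09:00–09:50, 10:30–11:35, 15:10–15:40.
Viktor ∩ Liang ∩ Hiro: 09:00–09:50, 10:30–11:00, 15:10–15:40.
Common window lengths: 50, 30, 30 min; longest is 50.

50 minutes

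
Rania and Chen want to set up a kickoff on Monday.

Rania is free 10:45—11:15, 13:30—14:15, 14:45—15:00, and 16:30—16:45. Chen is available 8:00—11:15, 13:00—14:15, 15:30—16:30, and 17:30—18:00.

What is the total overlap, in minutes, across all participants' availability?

Rania ∩ Chen: 10:45–11:15, 13:30–14:15.
Total common minutes: 30 + 45 = 75.

75 minutes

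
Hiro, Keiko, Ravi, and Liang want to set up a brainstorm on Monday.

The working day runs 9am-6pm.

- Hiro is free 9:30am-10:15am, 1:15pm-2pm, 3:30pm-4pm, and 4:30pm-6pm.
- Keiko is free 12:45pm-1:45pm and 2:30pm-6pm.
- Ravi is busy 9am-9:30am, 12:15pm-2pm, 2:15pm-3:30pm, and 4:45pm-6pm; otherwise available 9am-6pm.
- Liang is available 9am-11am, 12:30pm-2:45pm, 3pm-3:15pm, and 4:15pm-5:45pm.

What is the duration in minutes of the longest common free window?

Ravi free within 09:00–18:00: 09:30–12:15, 14:00–14:15, 15:30–16:45.
Hiro ∩ Keiko: 13:15–13:45, 15:30–16:00, 16:30–18:00.
Hiro ∩ Keiko ∩ Ravi: 15:30–16:00, 16:30–16:45.
Hiro ∩ Keiko ∩ Ravi ∩ Liang: 16:30–16:45.
Single common window of 15 minutes.

15 minutes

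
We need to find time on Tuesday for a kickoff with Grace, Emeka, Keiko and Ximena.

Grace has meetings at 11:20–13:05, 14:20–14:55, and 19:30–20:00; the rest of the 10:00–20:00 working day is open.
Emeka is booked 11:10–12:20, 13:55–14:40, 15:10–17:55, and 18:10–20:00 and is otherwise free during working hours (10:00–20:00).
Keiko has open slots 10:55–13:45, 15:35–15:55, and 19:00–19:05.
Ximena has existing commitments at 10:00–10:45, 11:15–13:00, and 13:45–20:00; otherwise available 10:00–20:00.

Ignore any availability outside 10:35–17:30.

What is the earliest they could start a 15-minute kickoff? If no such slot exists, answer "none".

10:55

Grace free within 10:00–20:00: 10:00–11:20, 13:05–14:20, 14:55–19:30.
Emeka free within 10:00–20:00: 10:00–11:10, 12:20–13:55, 14:40–15:10, 17:55–18:10.
Ximena free within 10:00–20:00: 10:45–11:15, 13:00–13:45.
Grace ∩ Emeka: 10:00–11:10, 13:05–13:55, 14:55–15:10, 17:55–18:10.
Grace ∩ Emeka ∩ Keiko: 10:55–11:10, 13:05–13:45.
Grace ∩ Emeka ∩ Keiko ∩ Ximena: 10:55–11:10, 13:05–13:45.
Restricted to 10:35–17:30: 10:55–11:10, 13:05–13:45.
Windows ≥ 15 min: 10:55–11:10, 13:05–13:45.
Earliest such window starts at 10:55.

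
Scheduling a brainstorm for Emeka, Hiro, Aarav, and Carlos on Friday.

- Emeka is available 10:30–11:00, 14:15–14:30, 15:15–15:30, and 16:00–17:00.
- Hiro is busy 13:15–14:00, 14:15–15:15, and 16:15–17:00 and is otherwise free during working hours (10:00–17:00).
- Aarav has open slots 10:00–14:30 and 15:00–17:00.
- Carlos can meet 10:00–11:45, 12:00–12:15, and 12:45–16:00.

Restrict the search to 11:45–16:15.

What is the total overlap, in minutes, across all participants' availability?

15 minutes

Hiro free within 10:00–17:00: 10:00–13:15, 14:00–14:15, 15:15–16:15.
Emeka ∩ Hiro: 10:30–11:00, 15:15–15:30, 16:00–16:15.
Emeka ∩ Hiro ∩ Aarav: 10:30–11:00, 15:15–15:30, 16:00–16:15.
Emeka ∩ Hiro ∩ Aarav ∩ Carlos: 10:30–11:00, 15:15–15:30.
Restricted to 11:45–16:15: 15:15–15:30.
Total common minutes: 15.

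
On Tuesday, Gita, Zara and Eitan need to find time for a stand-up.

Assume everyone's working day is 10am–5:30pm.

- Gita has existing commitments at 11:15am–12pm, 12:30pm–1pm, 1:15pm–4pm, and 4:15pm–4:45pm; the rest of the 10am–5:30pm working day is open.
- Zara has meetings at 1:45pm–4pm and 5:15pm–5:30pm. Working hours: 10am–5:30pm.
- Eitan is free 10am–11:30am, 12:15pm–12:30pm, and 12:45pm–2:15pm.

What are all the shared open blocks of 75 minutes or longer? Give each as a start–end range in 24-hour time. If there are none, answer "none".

Gita free within 10:00–17:30: 10:00–11:15, 12:00–12:30, 13:00–13:15, 16:00–16:15, 16:45–17:30.
Zara free within 10:00–17:30: 10:00–13:45, 16:00–17:15.
Gita ∩ Zara: 10:00–11:15, 12:00–12:30, 13:00–13:15, 16:00–16:15, 16:45–17:15.
Gita ∩ Zara ∩ Eitan: 10:00–11:15, 12:15–12:30, 13:00–13:15.
Windows ≥ 75 min: 10:00–11:15.

10:00–11:15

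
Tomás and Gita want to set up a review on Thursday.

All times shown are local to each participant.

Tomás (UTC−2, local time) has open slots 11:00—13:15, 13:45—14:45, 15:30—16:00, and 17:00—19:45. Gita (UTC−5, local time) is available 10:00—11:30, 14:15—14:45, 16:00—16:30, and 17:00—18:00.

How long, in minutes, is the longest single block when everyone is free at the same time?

Tomás → UTC: 13:00–15:15, 15:45–16:45, 17:30–18:00, 19:00–21:45.
Gita → UTC: 15:00–16:30, 19:15–19:45, 21:00–21:30, 22:00–23:00.
Tomás ∩ Gita: 15:00–15:15, 15:45–16:30, 19:15–19:45, 21:00–21:30.
Common window lengths: 15, 45, 30, 30 min; longest is 45.

45 minutes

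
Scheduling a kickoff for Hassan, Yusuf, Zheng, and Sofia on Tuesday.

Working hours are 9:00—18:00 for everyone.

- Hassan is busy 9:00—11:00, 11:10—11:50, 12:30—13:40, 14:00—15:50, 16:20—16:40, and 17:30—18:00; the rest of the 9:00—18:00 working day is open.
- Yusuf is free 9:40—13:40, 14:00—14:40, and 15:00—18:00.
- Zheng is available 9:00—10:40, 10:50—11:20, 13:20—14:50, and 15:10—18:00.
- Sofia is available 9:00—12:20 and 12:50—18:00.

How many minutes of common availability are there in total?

90 minutes

Hassan free within 09:00–18:00: 11:00–11:10, 11:50–12:30, 13:40–14:00, 15:50–16:20, 16:40–17:30.
Hassan ∩ Yusuf: 11:00–11:10, 11:50–12:30, 15:50–16:20, 16:40–17:30.
Hassan ∩ Yusuf ∩ Zheng: 11:00–11:10, 15:50–16:20, 16:40–17:30.
Hassan ∩ Yusuf ∩ Zheng ∩ Sofia: 11:00–11:10, 15:50–16:20, 16:40–17:30.
Total common minutes: 10 + 30 + 50 = 90.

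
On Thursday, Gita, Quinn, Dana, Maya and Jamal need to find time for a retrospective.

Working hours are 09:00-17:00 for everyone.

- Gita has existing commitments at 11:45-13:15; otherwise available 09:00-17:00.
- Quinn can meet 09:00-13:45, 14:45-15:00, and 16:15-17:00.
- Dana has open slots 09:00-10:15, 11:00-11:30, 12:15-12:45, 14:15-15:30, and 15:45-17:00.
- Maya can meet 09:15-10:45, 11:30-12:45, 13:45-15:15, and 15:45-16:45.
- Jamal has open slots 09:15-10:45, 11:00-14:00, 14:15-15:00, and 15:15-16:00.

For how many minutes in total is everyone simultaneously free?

75 minutes

Gita free within 09:00–17:00: 09:00–11:45, 13:15–17:00.
Gita ∩ Quinn: 09:00–11:45, 13:15–13:45, 14:45–15:00, 16:15–17:00.
Gita ∩ Quinn ∩ Dana: 09:00–10:15, 11:00–11:30, 14:45–15:00, 16:15–17:00.
Gita ∩ Quinn ∩ Dana ∩ Maya: 09:15–10:15, 14:45–15:00, 16:15–16:45.
Gita ∩ Quinn ∩ Dana ∩ Maya ∩ Jamal: 09:15–10:15, 14:45–15:00.
Total common minutes: 60 + 15 = 75.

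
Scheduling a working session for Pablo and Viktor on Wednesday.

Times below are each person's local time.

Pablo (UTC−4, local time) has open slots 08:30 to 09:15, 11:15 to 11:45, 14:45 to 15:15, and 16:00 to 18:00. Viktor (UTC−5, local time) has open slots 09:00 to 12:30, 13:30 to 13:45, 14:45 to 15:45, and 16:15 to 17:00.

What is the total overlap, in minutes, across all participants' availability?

Pablo → UTC: 12:30–13:15, 15:15–15:45, 18:45–19:15, 20:00–22:00.
Viktor → UTC: 14:00–17:30, 18:30–18:45, 19:45–20:45, 21:15–22:00.
Pablo ∩ Viktor: 15:15–15:45, 20:00–20:45, 21:15–22:00.
Total common minutes: 30 + 45 + 45 = 120.

120 minutes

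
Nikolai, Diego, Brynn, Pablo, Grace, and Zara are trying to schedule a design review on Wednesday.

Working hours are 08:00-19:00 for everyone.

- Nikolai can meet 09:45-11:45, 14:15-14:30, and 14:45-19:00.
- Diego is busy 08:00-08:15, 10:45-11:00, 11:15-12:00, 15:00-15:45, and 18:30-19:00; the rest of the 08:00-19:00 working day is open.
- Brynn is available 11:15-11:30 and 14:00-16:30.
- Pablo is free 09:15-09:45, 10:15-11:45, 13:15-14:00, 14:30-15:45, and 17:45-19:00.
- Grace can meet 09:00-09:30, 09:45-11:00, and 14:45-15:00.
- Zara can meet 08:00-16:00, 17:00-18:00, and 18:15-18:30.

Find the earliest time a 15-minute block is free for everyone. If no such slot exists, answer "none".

Diego free within 08:00–19:00: 08:15–10:45, 11:00–11:15, 12:00–15:00, 15:45–18:30.
Nikolai ∩ Diego: 09:45–10:45, 11:00–11:15, 14:15–14:30, 14:45–15:00, 15:45–18:30.
Nikolai ∩ Diego ∩ Brynn: 14:15–14:30, 14:45–15:00, 15:45–16:30.
Nikolai ∩ Diego ∩ Brynn ∩ Pablo: 14:45–15:00.
Nikolai ∩ Diego ∩ Brynn ∩ Pablo ∩ Grace: 14:45–15:00.
Nikolai ∩ Diego ∩ Brynn ∩ Pablo ∩ Grace ∩ Zara: 14:45–15:00.
Windows ≥ 15 min: 14:45–15:00.
Earliest such window starts at 14:45.

14:45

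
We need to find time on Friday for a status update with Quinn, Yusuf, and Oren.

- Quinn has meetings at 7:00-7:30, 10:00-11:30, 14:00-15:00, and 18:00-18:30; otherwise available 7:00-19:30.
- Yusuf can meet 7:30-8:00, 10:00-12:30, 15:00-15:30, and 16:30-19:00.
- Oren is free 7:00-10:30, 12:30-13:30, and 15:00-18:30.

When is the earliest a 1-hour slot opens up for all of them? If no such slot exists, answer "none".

16:30

Quinn free within 07:00–19:30: 07:30–10:00, 11:30–14:00, 15:00–18:00, 18:30–19:30.
Quinn ∩ Yusuf: 07:30–08:00, 11:30–12:30, 15:00–15:30, 16:30–18:00, 18:30–19:00.
Quinn ∩ Yusuf ∩ Oren: 07:30–08:00, 15:00–15:30, 16:30–18:00.
Windows ≥ 60 min: 16:30–18:00.
Earliest such window starts at 16:30.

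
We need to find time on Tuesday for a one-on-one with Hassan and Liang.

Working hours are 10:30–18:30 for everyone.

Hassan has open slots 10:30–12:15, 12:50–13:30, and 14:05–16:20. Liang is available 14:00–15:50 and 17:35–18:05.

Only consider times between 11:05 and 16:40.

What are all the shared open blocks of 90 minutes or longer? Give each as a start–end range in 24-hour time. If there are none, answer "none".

14:05–15:50

Hassan ∩ Liang: 14:05–15:50.
Restricted to 11:05–16:40: 14:05–15:50.
Windows ≥ 90 min: 14:05–15:50.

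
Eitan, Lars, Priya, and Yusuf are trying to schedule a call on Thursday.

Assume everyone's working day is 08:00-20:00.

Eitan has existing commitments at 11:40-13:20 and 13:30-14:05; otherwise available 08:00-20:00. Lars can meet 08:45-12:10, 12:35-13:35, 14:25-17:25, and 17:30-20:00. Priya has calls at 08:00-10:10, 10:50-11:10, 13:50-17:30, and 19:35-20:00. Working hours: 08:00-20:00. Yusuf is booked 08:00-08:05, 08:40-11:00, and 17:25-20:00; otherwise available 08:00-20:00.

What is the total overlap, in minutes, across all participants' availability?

40 minutes

Eitan free within 08:00–20:00: 08:00–11:40, 13:20–13:30, 14:05–20:00.
Priya free within 08:00–20:00: 10:10–10:50, 11:10–13:50, 17:30–19:35.
Yusuf free within 08:00–20:00: 08:05–08:40, 11:00–17:25.
Eitan ∩ Lars: 08:45–11:40, 13:20–13:30, 14:25–17:25, 17:30–20:00.
Eitan ∩ Lars ∩ Priya: 10:10–10:50, 11:10–11:40, 13:20–13:30, 17:30–19:35.
Eitan ∩ Lars ∩ Priya ∩ Yusuf: 11:10–11:40, 13:20–13:30.
Total common minutes: 30 + 10 = 40.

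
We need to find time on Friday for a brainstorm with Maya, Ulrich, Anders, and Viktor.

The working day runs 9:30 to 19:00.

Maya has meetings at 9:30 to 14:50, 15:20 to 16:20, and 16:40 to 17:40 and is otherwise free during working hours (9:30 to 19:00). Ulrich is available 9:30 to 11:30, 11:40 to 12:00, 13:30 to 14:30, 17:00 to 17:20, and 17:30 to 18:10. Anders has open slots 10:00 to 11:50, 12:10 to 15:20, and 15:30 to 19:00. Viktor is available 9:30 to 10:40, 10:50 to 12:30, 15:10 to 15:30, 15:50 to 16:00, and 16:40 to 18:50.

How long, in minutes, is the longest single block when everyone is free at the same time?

30 minutes

Maya free within 09:30–19:00: 14:50–15:20, 16:20–16:40, 17:40–19:00.
Maya ∩ Ulrich: 17:40–18:10.
Maya ∩ Ulrich ∩ Anders: 17:40–18:10.
Maya ∩ Ulrich ∩ Anders ∩ Viktor: 17:40–18:10.
Single common window of 30 minutes.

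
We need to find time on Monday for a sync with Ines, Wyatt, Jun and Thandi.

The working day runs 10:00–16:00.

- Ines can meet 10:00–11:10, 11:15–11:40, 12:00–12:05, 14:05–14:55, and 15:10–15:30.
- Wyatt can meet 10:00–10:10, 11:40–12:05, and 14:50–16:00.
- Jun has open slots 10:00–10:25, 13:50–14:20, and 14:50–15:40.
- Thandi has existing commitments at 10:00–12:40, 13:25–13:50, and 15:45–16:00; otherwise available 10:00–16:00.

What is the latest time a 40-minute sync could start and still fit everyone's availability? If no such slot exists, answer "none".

Thandi free within 10:00–16:00: 12:40–13:25, 13:50–15:45.
Ines ∩ Wyatt: 10:00–10:10, 12:00–12:05, 14:50–14:55, 15:10–15:30.
Ines ∩ Wyatt ∩ Jun: 10:00–10:10, 14:50–14:55, 15:10–15:30.
Ines ∩ Wyatt ∩ Jun ∩ Thandi: 14:50–14:55, 15:10–15:30.
Windows ≥ 40 min: (none).

none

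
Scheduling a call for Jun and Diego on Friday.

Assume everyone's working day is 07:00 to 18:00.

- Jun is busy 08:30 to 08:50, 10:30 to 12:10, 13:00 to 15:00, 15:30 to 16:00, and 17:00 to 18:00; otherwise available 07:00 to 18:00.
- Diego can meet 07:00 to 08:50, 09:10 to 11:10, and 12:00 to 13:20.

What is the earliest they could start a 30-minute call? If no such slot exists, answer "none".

Jun free within 07:00–18:00: 07:00–08:30, 08:50–10:30, 12:10–13:00, 15:00–15:30, 16:00–17:00.
Jun ∩ Diego: 07:00–08:30, 09:10–10:30, 12:10–13:00.
Windows ≥ 30 min: 07:00–08:30, 09:10–10:30, 12:10–13:00.
Earliest such window starts at 07:00.

07:00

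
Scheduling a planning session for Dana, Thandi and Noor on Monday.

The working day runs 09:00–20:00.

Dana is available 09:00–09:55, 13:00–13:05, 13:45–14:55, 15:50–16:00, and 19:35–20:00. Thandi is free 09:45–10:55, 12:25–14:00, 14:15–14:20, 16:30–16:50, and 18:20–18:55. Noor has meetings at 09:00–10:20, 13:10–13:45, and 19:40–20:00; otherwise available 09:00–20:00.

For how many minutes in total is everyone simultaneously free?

Noor free within 09:00–20:00: 10:20–13:10, 13:45–19:40.
Dana ∩ Thandi: 09:45–09:55, 13:00–13:05, 13:45–14:00, 14:15–14:20.
Dana ∩ Thandi ∩ Noor: 13:00–13:05, 13:45–14:00, 14:15–14:20.
Total common minutes: 5 + 15 + 5 = 25.

25 minutes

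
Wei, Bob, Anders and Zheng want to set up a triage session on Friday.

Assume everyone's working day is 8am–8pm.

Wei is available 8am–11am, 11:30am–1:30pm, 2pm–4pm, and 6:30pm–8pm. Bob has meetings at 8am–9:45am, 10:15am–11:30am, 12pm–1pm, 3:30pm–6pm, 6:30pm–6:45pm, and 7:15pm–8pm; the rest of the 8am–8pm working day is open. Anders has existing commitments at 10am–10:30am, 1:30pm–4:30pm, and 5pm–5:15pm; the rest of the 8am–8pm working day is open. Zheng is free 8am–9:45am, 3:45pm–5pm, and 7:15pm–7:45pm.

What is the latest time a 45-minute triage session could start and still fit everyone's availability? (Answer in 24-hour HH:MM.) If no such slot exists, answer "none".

Bob free within 08:00–20:00: 09:45–10:15, 11:30–12:00, 13:00–15:30, 18:00–18:30, 18:45–19:15.
Anders free within 08:00–20:00: 08:00–10:00, 10:30–13:30, 16:30–17:00, 17:15–20:00.
Wei ∩ Bob: 09:45–10:15, 11:30–12:00, 13:00–13:30, 14:00–15:30, 18:45–19:15.
Wei ∩ Bob ∩ Anders: 09:45–10:00, 11:30–12:00, 13:00–13:30, 18:45–19:15.
Wei ∩ Bob ∩ Anders ∩ Zheng: (none).
Windows ≥ 45 min: (none).

none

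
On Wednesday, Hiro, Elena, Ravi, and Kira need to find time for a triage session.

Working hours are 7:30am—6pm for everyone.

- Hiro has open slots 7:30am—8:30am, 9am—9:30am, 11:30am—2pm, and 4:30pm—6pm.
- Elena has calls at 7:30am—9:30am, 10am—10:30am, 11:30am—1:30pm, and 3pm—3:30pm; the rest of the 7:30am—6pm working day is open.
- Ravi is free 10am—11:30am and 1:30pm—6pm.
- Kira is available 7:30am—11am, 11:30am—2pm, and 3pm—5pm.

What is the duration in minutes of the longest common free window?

Elena free within 07:30–18:00: 09:30–10:00, 10:30–11:30, 13:30–15:00, 15:30–18:00.
Hiro ∩ Elena: 13:30–14:00, 16:30–18:00.
Hiro ∩ Elena ∩ Ravi: 13:30–14:00, 16:30–18:00.
Hiro ∩ Elena ∩ Ravi ∩ Kira: 13:30–14:00, 16:30–17:00.
Common window lengths: 30, 30 min; longest is 30.

30 minutes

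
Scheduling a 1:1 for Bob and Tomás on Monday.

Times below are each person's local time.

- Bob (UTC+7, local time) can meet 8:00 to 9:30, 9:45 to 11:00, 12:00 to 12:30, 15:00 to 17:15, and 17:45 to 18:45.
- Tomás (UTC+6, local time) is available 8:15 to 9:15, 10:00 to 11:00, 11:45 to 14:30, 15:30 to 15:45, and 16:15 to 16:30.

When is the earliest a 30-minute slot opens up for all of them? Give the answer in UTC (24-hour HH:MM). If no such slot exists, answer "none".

Bob → UTC: 01:00–02:30, 02:45–04:00, 05:00–05:30, 08:00–10:15, 10:45–11:45.
Tomás → UTC: 02:15–03:15, 04:00–05:00, 05:45–08:30, 09:30–09:45, 10:15–10:30.
Bob ∩ Tomás: 02:15–02:30, 02:45–03:15, 08:00–08:30, 09:30–09:45.
Windows ≥ 30 min: 02:45–03:15, 08:00–08:30.
Earliest such window starts at 02:45.

02:45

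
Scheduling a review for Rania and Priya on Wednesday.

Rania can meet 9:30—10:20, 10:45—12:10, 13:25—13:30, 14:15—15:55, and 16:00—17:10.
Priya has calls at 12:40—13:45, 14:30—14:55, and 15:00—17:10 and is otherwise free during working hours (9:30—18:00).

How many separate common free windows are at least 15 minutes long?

3

Priya free within 09:30–18:00: 09:30–12:40, 13:45–14:30, 14:55–15:00, 17:10–18:00.
Rania ∩ Priya: 09:30–10:20, 10:45–12:10, 14:15–14:30, 14:55–15:00.
Windows ≥ 15 min: 09:30–10:20, 10:45–12:10, 14:15–14:30.
That's 3 windows.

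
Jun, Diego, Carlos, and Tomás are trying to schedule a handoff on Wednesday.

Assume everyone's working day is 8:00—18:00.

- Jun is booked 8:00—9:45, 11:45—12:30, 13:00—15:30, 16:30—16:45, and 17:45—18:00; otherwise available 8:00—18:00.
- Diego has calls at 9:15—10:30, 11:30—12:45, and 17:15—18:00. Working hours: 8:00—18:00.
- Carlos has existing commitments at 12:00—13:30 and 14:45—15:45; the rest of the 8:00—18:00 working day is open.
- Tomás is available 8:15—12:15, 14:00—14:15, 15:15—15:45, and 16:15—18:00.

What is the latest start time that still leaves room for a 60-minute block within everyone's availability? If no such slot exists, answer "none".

Jun free within 08:00–18:00: 09:45–11:45, 12:30–13:00, 15:30–16:30, 16:45–17:45.
Diego free within 08:00–18:00: 08:00–09:15, 10:30–11:30, 12:45–17:15.
Carlos free within 08:00–18:00: 08:00–12:00, 13:30–14:45, 15:45–18:00.
Jun ∩ Diego: 10:30–11:30, 12:45–13:00, 15:30–16:30, 16:45–17:15.
Jun ∩ Diego ∩ Carlos: 10:30–11:30, 15:45–16:30, 16:45–17:15.
Jun ∩ Diego ∩ Carlos ∩ Tomás: 10:30–11:30, 16:15–16:30, 16:45–17:15.
Windows ≥ 60 min: 10:30–11:30.
Latest start in the last window 10:30–11:30 is 11:30 − 60 min = 10:30.

10:30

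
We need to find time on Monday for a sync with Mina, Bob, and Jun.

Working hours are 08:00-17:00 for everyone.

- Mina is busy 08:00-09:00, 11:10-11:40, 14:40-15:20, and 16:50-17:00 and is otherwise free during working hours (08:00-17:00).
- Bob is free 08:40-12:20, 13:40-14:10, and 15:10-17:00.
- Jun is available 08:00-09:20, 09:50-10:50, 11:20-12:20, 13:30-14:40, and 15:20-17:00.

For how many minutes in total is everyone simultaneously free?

240 minutes

Mina free within 08:00–17:00: 09:00–11:10, 11:40–14:40, 15:20–16:50.
Mina ∩ Bob: 09:00–11:10, 11:40–12:20, 13:40–14:10, 15:20–16:50.
Mina ∩ Bob ∩ Jun: 09:00–09:20, 09:50–10:50, 11:40–12:20, 13:40–14:10, 15:20–16:50.
Total common minutes: 20 + 60 + 40 + 30 + 90 = 240.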